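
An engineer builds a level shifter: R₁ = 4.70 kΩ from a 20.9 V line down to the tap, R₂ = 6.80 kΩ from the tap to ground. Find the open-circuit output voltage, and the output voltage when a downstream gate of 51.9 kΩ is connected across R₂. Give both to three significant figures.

Unloaded: 12.4 V; loaded: 11.7 V

Open-circuit: V = 20.9 × 6.80/(4.70 + 6.80) = 12.4 V.
With the load, R₂ becomes R₂‖R_L = 6.012 kΩ, so V = 20.9 × 6.012/10.71 = 11.7 V.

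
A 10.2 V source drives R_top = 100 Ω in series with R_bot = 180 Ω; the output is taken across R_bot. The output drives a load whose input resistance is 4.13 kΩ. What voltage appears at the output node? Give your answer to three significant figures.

V_out ≈ 6.46 V

The load sits in parallel with R_bot: R_bot‖R_L = (180 × 4130) / (180 + 4130) = 172.5 Ω.
V_out = 10.2 × 172.5 / (100 + 172.5) = 10.2 × 172.5/272.5 = 6.46 V.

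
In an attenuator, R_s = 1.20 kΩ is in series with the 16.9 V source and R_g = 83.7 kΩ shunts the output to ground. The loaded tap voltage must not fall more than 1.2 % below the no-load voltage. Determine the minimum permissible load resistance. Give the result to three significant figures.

Output resistance R_th = R_s‖R_g = (1.20 × 83.7)/84.90 = 1.183 kΩ.
The fractional drop is R_th/(R_th + R_L); requiring this ≤ 0.0120 gives R_L ≥ R_th(1/0.0120 − 1) = 1.183 × 82.33 = 97.4 kΩ.

R_L(min) ≈ 97.4 kΩ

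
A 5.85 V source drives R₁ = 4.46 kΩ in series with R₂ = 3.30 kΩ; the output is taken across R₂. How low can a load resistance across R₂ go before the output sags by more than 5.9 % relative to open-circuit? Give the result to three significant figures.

R_L(min) ≈ 30.2 kΩ

Output resistance R_th = R₁‖R₂ = (4.46 × 3.30)/7.760 = 1.897 kΩ.
The fractional drop is R_th/(R_th + R_L); requiring this ≤ 0.0590 gives R_L ≥ R_th(1/0.0590 − 1) = 1.897 × 15.95 = 30.2 kΩ.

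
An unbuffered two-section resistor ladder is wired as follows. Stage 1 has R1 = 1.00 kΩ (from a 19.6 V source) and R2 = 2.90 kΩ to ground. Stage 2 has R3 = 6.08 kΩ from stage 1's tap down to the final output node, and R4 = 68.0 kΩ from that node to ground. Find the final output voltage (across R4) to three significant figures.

Stage 2 presents R3+R4 = 74.08 kΩ as a load on stage 1's tap.
Stage 1's lower leg becomes R2‖(R3+R4) = 2.791 kΩ, so V_mid = 19.6 × 2.791/3.791 = 14.43 V.
Stage 2 is itself unloaded: V_out = V_mid × R4/(R3+R4) = 14.43 × 68.0/74.08 = 13.2 V.

V_out ≈ 13.2 V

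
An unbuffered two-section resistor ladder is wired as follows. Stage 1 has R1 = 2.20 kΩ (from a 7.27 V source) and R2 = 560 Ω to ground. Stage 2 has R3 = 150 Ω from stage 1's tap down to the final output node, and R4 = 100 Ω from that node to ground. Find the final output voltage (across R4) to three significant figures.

Stage 2 presents R3+R4 = 250.0 Ω as a load on stage 1's tap.
Stage 1's lower leg becomes R2‖(R3+R4) = 172.8 Ω, so V_mid = 7.27 × 172.8/2373 = 0.5296 V.
Stage 2 is itself unloaded: V_out = V_mid × R4/(R3+R4) = 0.5296 × 100/250.0 = 0.212 V.

V_out ≈ 0.212 V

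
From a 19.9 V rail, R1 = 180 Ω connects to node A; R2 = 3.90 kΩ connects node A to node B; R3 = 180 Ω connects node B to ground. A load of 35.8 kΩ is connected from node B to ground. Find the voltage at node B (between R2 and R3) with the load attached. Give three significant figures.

At node B, R3 is in parallel with the load: R3‖R_L = 179.1 Ω.
Below node A the resistance is R2 + (R3‖R_L) = 4079 Ω, so V_A = 19.9 × 4079/4259 = 19.06 V.
Then V_B = V_A × (R3‖R_L)/(R2 + R3‖R_L) = 19.06 × 179.1/4079 = 0.837 V.

V ≈ 0.837 V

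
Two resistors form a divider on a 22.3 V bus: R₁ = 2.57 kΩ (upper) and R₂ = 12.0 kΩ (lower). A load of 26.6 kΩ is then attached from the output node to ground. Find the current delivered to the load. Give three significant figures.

I_L ≈ 0.640 mA

R₂‖R_L = 8.269 kΩ; V_out = 22.3 × 8.269/10.84 = 17.01 V.
I_L = V_out / R_L = 17.01 / 26.6 kΩ = 0.640 mA.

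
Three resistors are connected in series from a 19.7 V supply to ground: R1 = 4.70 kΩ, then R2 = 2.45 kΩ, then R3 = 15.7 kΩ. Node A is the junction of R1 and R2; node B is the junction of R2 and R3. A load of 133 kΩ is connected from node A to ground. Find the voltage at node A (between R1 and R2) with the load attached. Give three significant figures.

Below node A the series string R2+R3 = 18.15 kΩ sits in parallel with the 133 kΩ load: 15.97 kΩ.
V_A = 19.7 × 15.97/(4.70 + 15.97) = 15.2 V.

V ≈ 15.2 V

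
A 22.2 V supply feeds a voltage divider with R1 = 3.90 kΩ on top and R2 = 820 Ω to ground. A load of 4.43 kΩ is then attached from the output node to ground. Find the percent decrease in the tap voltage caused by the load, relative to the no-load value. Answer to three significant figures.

13.3 %

The divider's output (Thévenin) resistance is R1‖R2 = 677.5 Ω.
Fractional drop under load = R_th/(R_th + R_L) = 677.5 / (677.5 + 4430) = 0.1327.
So the output falls by 13.3 %.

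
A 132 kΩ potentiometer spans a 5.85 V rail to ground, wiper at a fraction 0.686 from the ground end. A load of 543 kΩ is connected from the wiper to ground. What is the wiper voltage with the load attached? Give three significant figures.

The wiper splits the pot into (1−α)R = 41.45 kΩ above and αR = 90.55 kΩ below.
Lower section ‖ load = 77.61 kΩ.
V_wiper = 5.85 × 77.61/(41.45 + 77.61) = 3.81 V.

V ≈ 3.81 V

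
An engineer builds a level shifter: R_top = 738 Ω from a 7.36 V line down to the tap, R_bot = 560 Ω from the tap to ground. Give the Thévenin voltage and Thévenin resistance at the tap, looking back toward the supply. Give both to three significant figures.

V_th = 3.18 V, R_th = 318 Ω

V_th is the open-circuit tap voltage: 7.36 × 560/(738 + 560) = 3.18 V.
With the supply zeroed, R_top and R_bot appear in parallel from the tap: R_th = R_top‖R_bot = (738 × 560)/1298 = 318 Ω.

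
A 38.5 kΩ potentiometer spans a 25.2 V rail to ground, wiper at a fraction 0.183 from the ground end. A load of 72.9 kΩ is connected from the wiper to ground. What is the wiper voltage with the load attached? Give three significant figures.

The wiper splits the pot into (1−α)R = 31.45 kΩ above and αR = 7.045 kΩ below.
Lower section ‖ load = 6.425 kΩ.
V_wiper = 25.2 × 6.425/(31.45 + 6.425) = 4.27 V.

V ≈ 4.27 V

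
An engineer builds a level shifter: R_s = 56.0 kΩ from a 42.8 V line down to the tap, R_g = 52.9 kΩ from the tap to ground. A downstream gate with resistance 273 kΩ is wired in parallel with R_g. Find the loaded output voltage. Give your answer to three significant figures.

The load sits in parallel with R_g: R_g‖R_L = (52.9 × 273) / (52.9 + 273) = 44.31 kΩ.
V_out = 42.8 × 44.31 / (56.0 + 44.31) = 42.8 × 44.31/100.3 = 18.9 V.

V_out ≈ 18.9 V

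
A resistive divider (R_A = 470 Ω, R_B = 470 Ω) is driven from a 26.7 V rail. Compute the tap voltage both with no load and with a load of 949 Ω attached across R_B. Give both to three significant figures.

Open-circuit: V = 26.7 × 470/(470 + 470) = 13.3 V.
With the load, R_B becomes R_B‖R_L = 314.3 Ω, so V = 26.7 × 314.3/784.3 = 10.7 V.

Unloaded: 13.3 V; loaded: 10.7 V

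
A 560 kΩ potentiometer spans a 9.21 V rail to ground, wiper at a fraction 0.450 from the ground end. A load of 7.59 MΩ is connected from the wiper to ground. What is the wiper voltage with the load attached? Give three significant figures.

V ≈ 4.07 V

The wiper splits the pot into (1−α)R = 308.0 kΩ above and αR = 252.0 kΩ below.
Lower section ‖ load = 243.9 kΩ.
V_wiper = 9.21 × 243.9/(308.0 + 243.9) = 4.07 V.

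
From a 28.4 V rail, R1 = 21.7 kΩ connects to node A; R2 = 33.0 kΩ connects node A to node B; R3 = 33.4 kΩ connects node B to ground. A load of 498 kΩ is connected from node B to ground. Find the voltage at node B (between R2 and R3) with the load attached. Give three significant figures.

V ≈ 10.3 V

At node B, R3 is in parallel with the load: R3‖R_L = 31.30 kΩ.
Below node A the resistance is R2 + (R3‖R_L) = 64.30 kΩ, so V_A = 28.4 × 64.30/86.00 = 21.23 V.
Then V_B = V_A × (R3‖R_L)/(R2 + R3‖R_L) = 21.23 × 31.30/64.30 = 10.3 V.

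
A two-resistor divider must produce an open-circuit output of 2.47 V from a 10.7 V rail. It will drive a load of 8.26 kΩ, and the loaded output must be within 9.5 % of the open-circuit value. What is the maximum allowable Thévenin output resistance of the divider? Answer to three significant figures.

Loading drop = R_th/(R_th + R_L) ≤ 0.0950, so R_th ≤ R_L · ε/(1−ε) = 8.26 kΩ × 0.0950/0.9050 = 867 Ω.
(Any R1, R2 with R2/(R1+R2) = 0.231 and R1‖R2 ≤ 867 Ω will meet the spec.)

R_th ≤ 867 Ω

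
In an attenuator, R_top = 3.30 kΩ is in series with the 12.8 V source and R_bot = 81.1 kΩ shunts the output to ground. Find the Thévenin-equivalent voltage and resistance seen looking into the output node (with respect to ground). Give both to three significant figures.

V_th = 12.3 V, R_th = 3.17 kΩ

V_th is the open-circuit tap voltage: 12.8 × 81.1/(3.30 + 81.1) = 12.3 V.
With the supply zeroed, R_top and R_bot appear in parallel from the tap: R_th = R_top‖R_bot = (3.30 × 81.1)/84.40 = 3.17 kΩ.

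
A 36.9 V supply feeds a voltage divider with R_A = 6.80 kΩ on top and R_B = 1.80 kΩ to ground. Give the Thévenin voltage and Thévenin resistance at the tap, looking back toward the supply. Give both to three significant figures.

V_th = 7.72 V, R_th = 1.42 kΩ

V_th is the open-circuit tap voltage: 36.9 × 1.80/(6.80 + 1.80) = 7.72 V.
With the supply zeroed, R_A and R_B appear in parallel from the tap: R_th = R_A‖R_B = (6.80 × 1.80)/8.600 = 1.42 kΩ.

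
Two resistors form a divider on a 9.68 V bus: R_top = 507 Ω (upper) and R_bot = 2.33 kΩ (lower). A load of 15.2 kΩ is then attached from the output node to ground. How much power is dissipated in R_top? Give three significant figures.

Total resistance from the source is R_top + (R_bot‖R_L) = 2527 Ω, so I = 9.68/2527 Ω = 3.830 mA.
P = I²·R_top = (3.830 mA)² × 507 Ω = 7.44 mW.

P ≈ 7.44 mW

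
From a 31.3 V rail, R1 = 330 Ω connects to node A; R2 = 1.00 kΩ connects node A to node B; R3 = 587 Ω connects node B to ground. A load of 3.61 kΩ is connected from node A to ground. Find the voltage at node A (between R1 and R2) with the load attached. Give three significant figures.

V ≈ 24.1 V

Below node A the series string R2+R3 = 1587 Ω sits in parallel with the 3610 Ω load: 1102 Ω.
V_A = 31.3 × 1102/(330 + 1102) = 24.1 V.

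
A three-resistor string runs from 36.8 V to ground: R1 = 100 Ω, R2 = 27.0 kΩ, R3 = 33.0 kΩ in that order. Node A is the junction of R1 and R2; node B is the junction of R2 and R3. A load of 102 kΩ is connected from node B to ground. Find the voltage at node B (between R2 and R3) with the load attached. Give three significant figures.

V ≈ 17.6 V

At node B, R3 is in parallel with the load: R3‖R_L = 24930 Ω.
Below node A the resistance is R2 + (R3‖R_L) = 51930 Ω, so V_A = 36.8 × 51930/52030 = 36.73 V.
Then V_B = V_A × (R3‖R_L)/(R2 + R3‖R_L) = 36.73 × 24930/51930 = 17.6 V.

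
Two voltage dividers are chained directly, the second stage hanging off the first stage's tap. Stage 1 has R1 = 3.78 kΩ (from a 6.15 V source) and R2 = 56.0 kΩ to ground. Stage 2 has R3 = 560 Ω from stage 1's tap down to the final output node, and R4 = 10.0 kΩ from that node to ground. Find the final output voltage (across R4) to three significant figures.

Stage 2 presents R3+R4 = 10560 Ω as a load on stage 1's tap.
Stage 1's lower leg becomes R2‖(R3+R4) = 8885 Ω, so V_mid = 6.15 × 8885/12660 = 4.314 V.
Stage 2 is itself unloaded: V_out = V_mid × R4/(R3+R4) = 4.314 × 10000/10560 = 4.09 V.

V_out ≈ 4.09 V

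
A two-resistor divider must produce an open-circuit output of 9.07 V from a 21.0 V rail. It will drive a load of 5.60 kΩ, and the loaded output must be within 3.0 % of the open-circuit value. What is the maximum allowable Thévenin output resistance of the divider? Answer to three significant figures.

R_th ≤ 173 Ω

Loading drop = R_th/(R_th + R_L) ≤ 0.0300, so R_th ≤ R_L · ε/(1−ε) = 5.60 kΩ × 0.0300/0.9700 = 173 Ω.
(Any R1, R2 with R2/(R1+R2) = 0.432 and R1‖R2 ≤ 173 Ω will meet the spec.)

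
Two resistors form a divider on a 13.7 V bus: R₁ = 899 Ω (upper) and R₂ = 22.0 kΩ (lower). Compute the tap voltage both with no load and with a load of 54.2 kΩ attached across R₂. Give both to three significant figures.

Unloaded: 13.2 V; loaded: 13.0 V

Open-circuit: V = 13.7 × 22000/(899 + 22000) = 13.2 V.
With the load, R₂ becomes R₂‖R_L = 15650 Ω, so V = 13.7 × 15650/16550 = 13.0 V.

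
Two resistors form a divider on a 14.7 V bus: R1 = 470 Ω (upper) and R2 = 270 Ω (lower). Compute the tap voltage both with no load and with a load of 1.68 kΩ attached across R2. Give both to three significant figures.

Unloaded: 5.36 V; loaded: 4.87 V

Open-circuit: V = 14.7 × 270/(470 + 270) = 5.36 V.
With the load, R2 becomes R2‖R_L = 232.6 Ω, so V = 14.7 × 232.6/702.6 = 4.87 V.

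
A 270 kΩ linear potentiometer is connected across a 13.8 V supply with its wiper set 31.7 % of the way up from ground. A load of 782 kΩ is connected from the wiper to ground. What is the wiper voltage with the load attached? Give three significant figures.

The wiper splits the pot into (1−α)R = 184.4 kΩ above and αR = 85.59 kΩ below.
Lower section ‖ load = 77.15 kΩ.
V_wiper = 13.8 × 77.15/(184.4 + 77.15) = 4.07 V.

V ≈ 4.07 V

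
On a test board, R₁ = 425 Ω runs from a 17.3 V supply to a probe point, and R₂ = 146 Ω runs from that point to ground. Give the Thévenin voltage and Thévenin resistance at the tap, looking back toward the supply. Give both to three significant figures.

V_th = 4.42 V, R_th = 109 Ω

V_th is the open-circuit tap voltage: 17.3 × 146/(425 + 146) = 4.42 V.
With the supply zeroed, R₁ and R₂ appear in parallel from the tap: R_th = R₁‖R₂ = (425 × 146)/571.0 = 109 Ω.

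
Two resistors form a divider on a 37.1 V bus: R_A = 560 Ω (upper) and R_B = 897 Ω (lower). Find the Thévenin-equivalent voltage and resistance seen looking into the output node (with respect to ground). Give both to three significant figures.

V_th = 22.8 V, R_th = 345 Ω

V_th is the open-circuit tap voltage: 37.1 × 897/(560 + 897) = 22.8 V.
With the supply zeroed, R_A and R_B appear in parallel from the tap: R_th = R_A‖R_B = (560 × 897)/1457 = 345 Ω.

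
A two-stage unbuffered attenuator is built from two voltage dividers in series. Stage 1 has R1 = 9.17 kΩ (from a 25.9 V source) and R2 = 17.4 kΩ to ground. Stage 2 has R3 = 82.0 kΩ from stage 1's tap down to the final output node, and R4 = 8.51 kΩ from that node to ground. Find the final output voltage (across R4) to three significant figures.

V_out ≈ 1.50 V

Stage 2 presents R3+R4 = 90.51 kΩ as a load on stage 1's tap.
Stage 1's lower leg becomes R2‖(R3+R4) = 14.59 kΩ, so V_mid = 25.9 × 14.59/23.76 = 15.91 V.
Stage 2 is itself unloaded: V_out = V_mid × R4/(R3+R4) = 15.91 × 8.51/90.51 = 1.50 V.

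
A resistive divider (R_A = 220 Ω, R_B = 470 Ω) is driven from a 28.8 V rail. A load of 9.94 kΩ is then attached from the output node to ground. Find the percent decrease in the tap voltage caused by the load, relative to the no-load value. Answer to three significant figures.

1.49 %

The divider's output (Thévenin) resistance is R_A‖R_B = 149.9 Ω.
Fractional drop under load = R_th/(R_th + R_L) = 149.9 / (149.9 + 9940) = 0.01485.
So the output falls by 1.49 %.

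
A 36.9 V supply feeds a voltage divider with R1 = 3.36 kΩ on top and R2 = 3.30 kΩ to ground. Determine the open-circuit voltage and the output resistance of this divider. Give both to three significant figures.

V_th is the open-circuit tap voltage: 36.9 × 3.30/(3.36 + 3.30) = 18.3 V.
With the supply zeroed, R1 and R2 appear in parallel from the tap: R_th = R1‖R2 = (3.36 × 3.30)/6.660 = 1.66 kΩ.

V_th = 18.3 V, R_th = 1.66 kΩ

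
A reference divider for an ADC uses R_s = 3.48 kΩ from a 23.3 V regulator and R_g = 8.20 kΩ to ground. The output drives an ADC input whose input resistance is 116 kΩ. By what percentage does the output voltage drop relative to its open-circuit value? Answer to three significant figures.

2.06 %

The divider's output (Thévenin) resistance is R_s‖R_g = 2.443 kΩ.
Fractional drop under load = R_th/(R_th + R_L) = 2.443 / (2.443 + 116) = 0.02063.
So the output falls by 2.06 %.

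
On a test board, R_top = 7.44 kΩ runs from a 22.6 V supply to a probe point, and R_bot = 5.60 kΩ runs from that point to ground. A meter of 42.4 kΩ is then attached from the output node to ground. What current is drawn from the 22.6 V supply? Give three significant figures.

R_bot‖R_L = 4.947 kΩ, so the source sees R_top + R_bot‖R_L = 12.39 kΩ.
I = 22.6 V / 12.39 kΩ = 1.82 mA.

I ≈ 1.82 mA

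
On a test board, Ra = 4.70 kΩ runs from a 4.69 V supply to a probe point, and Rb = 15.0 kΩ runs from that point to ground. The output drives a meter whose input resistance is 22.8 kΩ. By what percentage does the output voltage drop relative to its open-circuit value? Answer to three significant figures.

13.6 %

The divider's output (Thévenin) resistance is Ra‖Rb = 3.579 kΩ.
Fractional drop under load = R_th/(R_th + R_L) = 3.579 / (3.579 + 22.8) = 0.1357.
So the output falls by 13.6 %.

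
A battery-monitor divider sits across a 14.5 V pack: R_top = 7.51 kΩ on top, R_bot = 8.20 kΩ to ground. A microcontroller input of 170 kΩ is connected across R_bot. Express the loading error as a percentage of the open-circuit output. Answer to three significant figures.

2.25 %

The divider's output (Thévenin) resistance is R_top‖R_bot = 3.920 kΩ.
Fractional drop under load = R_th/(R_th + R_L) = 3.920 / (3.920 + 170) = 0.02254.
So the output falls by 2.25 %.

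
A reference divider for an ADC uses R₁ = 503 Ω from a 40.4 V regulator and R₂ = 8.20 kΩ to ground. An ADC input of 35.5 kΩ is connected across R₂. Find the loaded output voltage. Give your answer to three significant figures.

The load sits in parallel with R₂: R₂‖R_L = (8200 × 35500) / (8200 + 35500) = 6661 Ω.
V_out = 40.4 × 6661 / (503 + 6661) = 40.4 × 6661/7164 = 37.6 V.
(Unloaded it would have been 38.1 V.)

V_out ≈ 37.6 V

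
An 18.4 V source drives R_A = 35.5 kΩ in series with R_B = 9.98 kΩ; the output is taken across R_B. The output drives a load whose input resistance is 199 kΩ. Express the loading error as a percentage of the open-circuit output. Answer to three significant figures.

3.77 %

The divider's output (Thévenin) resistance is R_A‖R_B = 7.790 kΩ.
Fractional drop under load = R_th/(R_th + R_L) = 7.790 / (7.790 + 199) = 0.03767.
So the output falls by 3.77 %.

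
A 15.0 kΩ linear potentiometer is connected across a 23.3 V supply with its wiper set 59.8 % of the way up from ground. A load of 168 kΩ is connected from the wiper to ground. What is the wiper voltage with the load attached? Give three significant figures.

V ≈ 13.6 V

The wiper splits the pot into (1−α)R = 6.030 kΩ above and αR = 8.970 kΩ below.
Lower section ‖ load = 8.515 kΩ.
V_wiper = 23.3 × 8.515/(6.030 + 8.515) = 13.6 V.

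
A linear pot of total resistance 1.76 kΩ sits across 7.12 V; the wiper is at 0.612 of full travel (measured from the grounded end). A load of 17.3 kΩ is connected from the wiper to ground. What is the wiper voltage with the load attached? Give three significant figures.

The wiper splits the pot into (1−α)R = 682.9 Ω above and αR = 1077 Ω below.
Lower section ‖ load = 1014 Ω.
V_wiper = 7.12 × 1014/(682.9 + 1014) = 4.25 V.

V ≈ 4.25 V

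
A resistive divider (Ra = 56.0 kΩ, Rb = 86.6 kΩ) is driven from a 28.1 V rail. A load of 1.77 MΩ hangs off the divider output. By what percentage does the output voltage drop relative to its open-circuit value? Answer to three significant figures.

The divider's output (Thévenin) resistance is Ra‖Rb = 34.01 kΩ.
Fractional drop under load = R_th/(R_th + R_L) = 34.01 / (34.01 + 1770) = 0.01885.
So the output falls by 1.89 %.

1.89 %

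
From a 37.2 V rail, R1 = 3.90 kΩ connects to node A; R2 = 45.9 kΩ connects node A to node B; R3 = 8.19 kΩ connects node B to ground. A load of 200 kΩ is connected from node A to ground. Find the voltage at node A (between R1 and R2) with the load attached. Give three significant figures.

Below node A the series string R2+R3 = 54.09 kΩ sits in parallel with the 200 kΩ load: 42.58 kΩ.
V_A = 37.2 × 42.58/(3.90 + 42.58) = 34.1 V.

V ≈ 34.1 V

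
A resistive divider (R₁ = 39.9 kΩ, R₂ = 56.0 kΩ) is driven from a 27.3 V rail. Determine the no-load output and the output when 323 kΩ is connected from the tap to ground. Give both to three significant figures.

Unloaded: 15.9 V; loaded: 14.9 V

Open-circuit: V = 27.3 × 56.0/(39.9 + 56.0) = 15.9 V.
With the load, R₂ becomes R₂‖R_L = 47.73 kΩ, so V = 27.3 × 47.73/87.63 = 14.9 V.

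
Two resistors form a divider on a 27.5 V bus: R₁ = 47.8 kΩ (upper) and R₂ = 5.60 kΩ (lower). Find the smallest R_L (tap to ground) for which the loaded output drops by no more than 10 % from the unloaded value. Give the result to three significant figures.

Output resistance R_th = R₁‖R₂ = (47.8 × 5.60)/53.40 = 5.013 kΩ.
The fractional drop is R_th/(R_th + R_L); requiring this ≤ 0.100 gives R_L ≥ R_th(1/0.100 − 1) = 5.013 × 9.000 = 45.1 kΩ.

R_L(min) ≈ 45.1 kΩ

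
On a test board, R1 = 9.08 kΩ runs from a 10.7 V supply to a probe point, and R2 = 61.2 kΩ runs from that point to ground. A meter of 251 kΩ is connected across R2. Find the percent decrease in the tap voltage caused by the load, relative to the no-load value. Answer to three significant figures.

The divider's output (Thévenin) resistance is R1‖R2 = 7.907 kΩ.
Fractional drop under load = R_th/(R_th + R_L) = 7.907 / (7.907 + 251) = 0.03054.
So the output falls by 3.05 %.

3.05 %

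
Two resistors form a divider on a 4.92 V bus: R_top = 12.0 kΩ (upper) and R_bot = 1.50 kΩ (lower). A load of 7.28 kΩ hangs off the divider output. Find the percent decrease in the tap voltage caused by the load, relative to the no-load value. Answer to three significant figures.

15.5 %

The divider's output (Thévenin) resistance is R_top‖R_bot = 1.333 kΩ.
Fractional drop under load = R_th/(R_th + R_L) = 1.333 / (1.333 + 7.28) = 0.1548.
So the output falls by 15.5 %.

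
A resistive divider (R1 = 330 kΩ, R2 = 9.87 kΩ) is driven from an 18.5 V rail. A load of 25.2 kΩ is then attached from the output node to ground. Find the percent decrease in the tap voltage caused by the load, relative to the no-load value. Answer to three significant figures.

Unloaded V = 18.5 × 9.87/339.9 = 0.5372 V.
Loaded: R2‖R_L = 7.092 kΩ, giving V = 18.5 × 7.092/337.1 = 0.3892 V.
Drop = (0.5372 − 0.3892) / 0.5372 = 27.6 %.

27.6 %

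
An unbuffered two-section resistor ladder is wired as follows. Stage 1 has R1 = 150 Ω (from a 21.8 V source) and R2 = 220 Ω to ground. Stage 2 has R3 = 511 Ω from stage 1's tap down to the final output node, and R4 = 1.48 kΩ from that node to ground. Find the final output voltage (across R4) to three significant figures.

Stage 2 presents R3+R4 = 1991 Ω as a load on stage 1's tap.
Stage 1's lower leg becomes R2‖(R3+R4) = 198.1 Ω, so V_mid = 21.8 × 198.1/348.1 = 12.41 V.
Stage 2 is itself unloaded: V_out = V_mid × R4/(R3+R4) = 12.41 × 1480/1991 = 9.22 V.

V_out ≈ 9.22 V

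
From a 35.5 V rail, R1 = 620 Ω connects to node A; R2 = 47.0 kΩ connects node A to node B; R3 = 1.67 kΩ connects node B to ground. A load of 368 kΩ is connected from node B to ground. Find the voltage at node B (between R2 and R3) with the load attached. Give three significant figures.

V ≈ 1.20 V

At node B, R3 is in parallel with the load: R3‖R_L = 1662 Ω.
Below node A the resistance is R2 + (R3‖R_L) = 48660 Ω, so V_A = 35.5 × 48660/49280 = 35.05 V.
Then V_B = V_A × (R3‖R_L)/(R2 + R3‖R_L) = 35.05 × 1662/48660 = 1.20 V.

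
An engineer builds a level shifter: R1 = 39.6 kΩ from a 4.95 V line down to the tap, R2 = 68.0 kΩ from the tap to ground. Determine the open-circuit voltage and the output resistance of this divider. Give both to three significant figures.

V_th = 3.13 V, R_th = 25.0 kΩ

V_th is the open-circuit tap voltage: 4.95 × 68.0/(39.6 + 68.0) = 3.13 V.
With the supply zeroed, R1 and R2 appear in parallel from the tap: R_th = R1‖R2 = (39.6 × 68.0)/107.6 = 25.0 kΩ.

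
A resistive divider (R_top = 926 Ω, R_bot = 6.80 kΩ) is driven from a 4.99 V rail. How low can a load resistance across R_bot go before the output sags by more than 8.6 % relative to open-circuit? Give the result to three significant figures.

Output resistance R_th = R_top‖R_bot = (926 × 6800)/7726 = 815.0 Ω.
The fractional drop is R_th/(R_th + R_L); requiring this ≤ 0.0860 gives R_L ≥ R_th(1/0.0860 − 1) = 815.0 × 10.63 = 8.66 kΩ.

R_L(min) ≈ 8.66 kΩ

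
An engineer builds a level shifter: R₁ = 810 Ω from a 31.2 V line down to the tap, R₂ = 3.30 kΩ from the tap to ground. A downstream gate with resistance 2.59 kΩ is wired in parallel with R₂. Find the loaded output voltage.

The load sits in parallel with R₂: R₂‖R_L = (3300 × 2590) / (3300 + 2590) = 1451 Ω.
V_out = 31.2 × 1451 / (810 + 1451) = 31.2 × 1451/2261 = 20.0 V.

V_out ≈ 20.0 V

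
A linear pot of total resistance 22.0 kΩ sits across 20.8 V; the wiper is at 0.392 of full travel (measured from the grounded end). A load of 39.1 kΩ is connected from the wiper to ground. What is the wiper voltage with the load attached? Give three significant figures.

The wiper splits the pot into (1−α)R = 13.38 kΩ above and αR = 8.624 kΩ below.
Lower section ‖ load = 7.066 kΩ.
V_wiper = 20.8 × 7.066/(13.38 + 7.066) = 7.19 V.

V ≈ 7.19 V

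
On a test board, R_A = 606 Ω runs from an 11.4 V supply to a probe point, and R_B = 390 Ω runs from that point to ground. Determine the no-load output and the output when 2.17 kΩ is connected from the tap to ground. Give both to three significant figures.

Open-circuit: V = 11.4 × 390/(606 + 390) = 4.46 V.
With the load, R_B becomes R_B‖R_L = 330.6 Ω, so V = 11.4 × 330.6/936.6 = 4.02 V.

Unloaded: 4.46 V; loaded: 4.02 V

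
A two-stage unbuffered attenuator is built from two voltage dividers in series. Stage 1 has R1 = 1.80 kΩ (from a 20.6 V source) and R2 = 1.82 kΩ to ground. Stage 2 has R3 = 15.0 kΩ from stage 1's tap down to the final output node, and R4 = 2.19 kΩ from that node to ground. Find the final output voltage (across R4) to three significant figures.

V_out ≈ 1.25 V

Stage 2 presents R3+R4 = 17.19 kΩ as a load on stage 1's tap.
Stage 1's lower leg becomes R2‖(R3+R4) = 1.646 kΩ, so V_mid = 20.6 × 1.646/3.446 = 9.839 V.
Stage 2 is itself unloaded: V_out = V_mid × R4/(R3+R4) = 9.839 × 2.19/17.19 = 1.25 V.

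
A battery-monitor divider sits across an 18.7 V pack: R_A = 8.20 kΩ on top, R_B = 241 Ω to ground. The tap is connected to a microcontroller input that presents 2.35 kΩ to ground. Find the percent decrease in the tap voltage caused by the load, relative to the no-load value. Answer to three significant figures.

The divider's output (Thévenin) resistance is R_A‖R_B = 234.1 Ω.
Fractional drop under load = R_th/(R_th + R_L) = 234.1 / (234.1 + 2350) = 0.09060.
So the output falls by 9.06 %.

9.06 %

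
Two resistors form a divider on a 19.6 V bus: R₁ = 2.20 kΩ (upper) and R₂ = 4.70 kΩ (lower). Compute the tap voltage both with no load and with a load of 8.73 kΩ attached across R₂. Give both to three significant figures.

Open-circuit: V = 19.6 × 4.70/(2.20 + 4.70) = 13.4 V.
With the load, R₂ becomes R₂‖R_L = 3.055 kΩ, so V = 19.6 × 3.055/5.255 = 11.4 V.

Unloaded: 13.4 V; loaded: 11.4 V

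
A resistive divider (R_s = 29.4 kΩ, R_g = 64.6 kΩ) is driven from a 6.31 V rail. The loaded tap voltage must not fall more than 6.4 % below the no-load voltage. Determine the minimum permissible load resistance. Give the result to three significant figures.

R_L(min) ≈ 295 kΩ

Output resistance R_th = R_s‖R_g = (29.4 × 64.6)/94.00 = 20.20 kΩ.
The fractional drop is R_th/(R_th + R_L); requiring this ≤ 0.0640 gives R_L ≥ R_th(1/0.0640 − 1) = 20.20 × 14.62 = 295 kΩ.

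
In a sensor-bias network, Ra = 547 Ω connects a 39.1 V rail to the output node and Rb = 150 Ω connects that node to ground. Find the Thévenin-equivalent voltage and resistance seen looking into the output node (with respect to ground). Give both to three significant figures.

V_th is the open-circuit tap voltage: 39.1 × 150/(547 + 150) = 8.41 V.
With the supply zeroed, Ra and Rb appear in parallel from the tap: R_th = Ra‖Rb = (547 × 150)/697.0 = 118 Ω.

V_th = 8.41 V, R_th = 118 Ω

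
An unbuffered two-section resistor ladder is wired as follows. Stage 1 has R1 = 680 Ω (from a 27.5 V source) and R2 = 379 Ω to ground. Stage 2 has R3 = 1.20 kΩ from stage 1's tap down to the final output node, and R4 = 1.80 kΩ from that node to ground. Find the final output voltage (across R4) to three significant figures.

V_out ≈ 5.46 V

Stage 2 presents R3+R4 = 3000 Ω as a load on stage 1's tap.
Stage 1's lower leg becomes R2‖(R3+R4) = 336.5 Ω, so V_mid = 27.5 × 336.5/1016 = 9.103 V.
Stage 2 is itself unloaded: V_out = V_mid × R4/(R3+R4) = 9.103 × 1800/3000 = 5.46 V.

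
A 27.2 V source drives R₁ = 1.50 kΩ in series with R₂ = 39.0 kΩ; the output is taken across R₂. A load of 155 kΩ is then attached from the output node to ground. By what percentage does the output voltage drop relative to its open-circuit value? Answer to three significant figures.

0.923 %

The divider's output (Thévenin) resistance is R₁‖R₂ = 1.444 kΩ.
Fractional drop under load = R_th/(R_th + R_L) = 1.444 / (1.444 + 155) = 0.009233.
So the output falls by 0.923 %.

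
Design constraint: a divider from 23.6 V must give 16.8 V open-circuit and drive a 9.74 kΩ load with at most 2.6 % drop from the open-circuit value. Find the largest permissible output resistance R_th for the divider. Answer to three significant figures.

Loading drop = R_th/(R_th + R_L) ≤ 0.0260, so R_th ≤ R_L · ε/(1−ε) = 9.74 kΩ × 0.0260/0.9740 = 260 Ω.

R_th ≤ 260 Ω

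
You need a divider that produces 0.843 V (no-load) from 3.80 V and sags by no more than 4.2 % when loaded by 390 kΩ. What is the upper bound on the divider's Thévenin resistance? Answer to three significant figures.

Loading drop = R_th/(R_th + R_L) ≤ 0.0420, so R_th ≤ R_L · ε/(1−ε) = 390 kΩ × 0.0420/0.9580 = 17.1 kΩ.

R_th ≤ 17.1 kΩ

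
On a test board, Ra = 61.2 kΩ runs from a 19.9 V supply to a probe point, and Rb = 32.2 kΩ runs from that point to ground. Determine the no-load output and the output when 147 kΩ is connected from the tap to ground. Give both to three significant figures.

Unloaded: 6.86 V; loaded: 6.00 V

Open-circuit: V = 19.9 × 32.2/(61.2 + 32.2) = 6.86 V.
With the load, Rb becomes Rb‖R_L = 26.41 kΩ, so V = 19.9 × 26.41/87.61 = 6.00 V.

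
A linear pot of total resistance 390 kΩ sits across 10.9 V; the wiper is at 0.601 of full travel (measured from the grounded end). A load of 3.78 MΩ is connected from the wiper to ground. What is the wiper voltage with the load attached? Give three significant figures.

The wiper splits the pot into (1−α)R = 155.6 kΩ above and αR = 234.4 kΩ below.
Lower section ‖ load = 220.7 kΩ.
V_wiper = 10.9 × 220.7/(155.6 + 220.7) = 6.39 V.

V ≈ 6.39 V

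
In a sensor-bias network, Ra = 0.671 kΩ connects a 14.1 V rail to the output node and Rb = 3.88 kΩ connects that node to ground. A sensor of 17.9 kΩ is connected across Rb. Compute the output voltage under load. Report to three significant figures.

The load sits in parallel with Rb: Rb‖R_L = (3880 × 17900) / (3880 + 17900) = 3189 Ω.
V_out = 14.1 × 3189 / (671 + 3189) = 14.1 × 3189/3860 = 11.6 V.
(Unloaded it would have been 12.0 V.)

V_out ≈ 11.6 V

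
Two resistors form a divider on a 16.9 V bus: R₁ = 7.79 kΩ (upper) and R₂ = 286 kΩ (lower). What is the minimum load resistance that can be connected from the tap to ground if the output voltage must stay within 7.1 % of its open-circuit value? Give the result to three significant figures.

Output resistance R_th = R₁‖R₂ = (7.79 × 286)/293.8 = 7.583 kΩ.
The fractional drop is R_th/(R_th + R_L); requiring this ≤ 0.0710 gives R_L ≥ R_th(1/0.0710 − 1) = 7.583 × 13.08 = 99.2 kΩ.

R_L(min) ≈ 99.2 kΩ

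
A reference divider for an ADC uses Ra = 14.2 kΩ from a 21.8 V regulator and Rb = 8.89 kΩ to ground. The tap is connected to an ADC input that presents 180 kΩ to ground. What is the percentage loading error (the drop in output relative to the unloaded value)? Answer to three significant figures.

The divider's output (Thévenin) resistance is Ra‖Rb = 5.467 kΩ.
Fractional drop under load = R_th/(R_th + R_L) = 5.467 / (5.467 + 180) = 0.02948.
So the output falls by 2.95 %.

2.95 %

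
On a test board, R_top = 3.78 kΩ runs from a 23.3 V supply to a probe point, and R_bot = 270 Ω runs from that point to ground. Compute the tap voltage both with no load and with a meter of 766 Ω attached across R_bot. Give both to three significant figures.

Open-circuit: V = 23.3 × 270/(3780 + 270) = 1.55 V.
With the load, R_bot becomes R_bot‖R_L = 199.6 Ω, so V = 23.3 × 199.6/3980 = 1.17 V.

Unloaded: 1.55 V; loaded: 1.17 V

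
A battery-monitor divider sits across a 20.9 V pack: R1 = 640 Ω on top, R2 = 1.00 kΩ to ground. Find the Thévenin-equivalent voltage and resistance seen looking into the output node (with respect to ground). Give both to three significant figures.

V_th is the open-circuit tap voltage: 20.9 × 1000/(640 + 1000) = 12.7 V.
With the supply zeroed, R1 and R2 appear in parallel from the tap: R_th = R1‖R2 = (640 × 1000)/1640 = 390 Ω.

V_th = 12.7 V, R_th = 390 Ω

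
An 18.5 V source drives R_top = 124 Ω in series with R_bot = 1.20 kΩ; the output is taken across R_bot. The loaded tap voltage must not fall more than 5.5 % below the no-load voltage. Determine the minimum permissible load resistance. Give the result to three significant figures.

R_L(min) ≈ 1.93 kΩ

Output resistance R_th = R_top‖R_bot = (124 × 1200)/1324 = 112.4 Ω.
The fractional drop is R_th/(R_th + R_L); requiring this ≤ 0.0550 gives R_L ≥ R_th(1/0.0550 − 1) = 112.4 × 17.18 = 1.93 kΩ.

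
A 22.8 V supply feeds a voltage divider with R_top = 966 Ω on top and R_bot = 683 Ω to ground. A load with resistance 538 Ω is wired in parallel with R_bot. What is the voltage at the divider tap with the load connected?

V_out ≈ 5.42 V

The load sits in parallel with R_bot: R_bot‖R_L = (683 × 538) / (683 + 538) = 300.9 Ω.
V_out = 22.8 × 300.9 / (966 + 300.9) = 22.8 × 300.9/1267 = 5.42 V.
(Unloaded it would have been 9.44 V.)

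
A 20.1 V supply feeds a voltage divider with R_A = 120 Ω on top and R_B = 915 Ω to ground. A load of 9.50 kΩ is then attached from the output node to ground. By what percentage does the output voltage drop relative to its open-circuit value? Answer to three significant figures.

The divider's output (Thévenin) resistance is R_A‖R_B = 106.1 Ω.
Fractional drop under load = R_th/(R_th + R_L) = 106.1 / (106.1 + 9500) = 0.01104.
So the output falls by 1.10 %.

1.10 %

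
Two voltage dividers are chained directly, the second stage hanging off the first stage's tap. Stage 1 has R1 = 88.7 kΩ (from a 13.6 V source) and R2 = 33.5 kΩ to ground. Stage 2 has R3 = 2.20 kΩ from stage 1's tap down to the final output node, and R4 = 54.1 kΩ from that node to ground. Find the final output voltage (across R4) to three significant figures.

V_out ≈ 2.50 V

Stage 2 presents R3+R4 = 56.30 kΩ as a load on stage 1's tap.
Stage 1's lower leg becomes R2‖(R3+R4) = 21.00 kΩ, so V_mid = 13.6 × 21.00/109.7 = 2.604 V.
Stage 2 is itself unloaded: V_out = V_mid × R4/(R3+R4) = 2.604 × 54.1/56.30 = 2.50 V.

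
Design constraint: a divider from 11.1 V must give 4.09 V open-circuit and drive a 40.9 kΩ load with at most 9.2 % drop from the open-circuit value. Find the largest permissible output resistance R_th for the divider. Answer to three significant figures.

Loading drop = R_th/(R_th + R_L) ≤ 0.0920, so R_th ≤ R_L · ε/(1−ε) = 40.9 kΩ × 0.0920/0.9080 = 4.14 kΩ.
(Any R1, R2 with R2/(R1+R2) = 0.368 and R1‖R2 ≤ 4.14 kΩ will meet the spec.)

R_th ≤ 4.14 kΩ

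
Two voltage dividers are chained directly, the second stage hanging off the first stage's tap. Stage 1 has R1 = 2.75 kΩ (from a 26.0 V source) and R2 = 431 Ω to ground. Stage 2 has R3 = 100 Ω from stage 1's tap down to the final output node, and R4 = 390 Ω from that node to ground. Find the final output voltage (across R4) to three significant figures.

V_out ≈ 1.59 V

Stage 2 presents R3+R4 = 490.0 Ω as a load on stage 1's tap.
Stage 1's lower leg becomes R2‖(R3+R4) = 229.3 Ω, so V_mid = 26.0 × 229.3/2979 = 2.001 V.
Stage 2 is itself unloaded: V_out = V_mid × R4/(R3+R4) = 2.001 × 390/490.0 = 1.59 V.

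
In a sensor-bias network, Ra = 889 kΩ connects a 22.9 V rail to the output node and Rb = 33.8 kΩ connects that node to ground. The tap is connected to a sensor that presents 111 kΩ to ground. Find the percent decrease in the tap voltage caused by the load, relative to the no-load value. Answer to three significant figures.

Unloaded V = 22.9 × 33.8/922.8 = 0.8388 V.
Loaded: Rb‖R_L = 25.91 kΩ, giving V = 22.9 × 25.91/914.9 = 0.6485 V.
Drop = (0.8388 − 0.6485) / 0.8388 = 22.7 %.

22.7 %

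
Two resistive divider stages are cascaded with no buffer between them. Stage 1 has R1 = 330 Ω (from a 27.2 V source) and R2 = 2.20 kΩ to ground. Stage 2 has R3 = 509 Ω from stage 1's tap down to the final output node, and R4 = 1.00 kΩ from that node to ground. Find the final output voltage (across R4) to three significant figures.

V_out ≈ 13.2 V

Stage 2 presents R3+R4 = 1509 Ω as a load on stage 1's tap.
Stage 1's lower leg becomes R2‖(R3+R4) = 895.1 Ω, so V_mid = 27.2 × 895.1/1225 = 19.87 V.
Stage 2 is itself unloaded: V_out = V_mid × R4/(R3+R4) = 19.87 × 1000/1509 = 13.2 V.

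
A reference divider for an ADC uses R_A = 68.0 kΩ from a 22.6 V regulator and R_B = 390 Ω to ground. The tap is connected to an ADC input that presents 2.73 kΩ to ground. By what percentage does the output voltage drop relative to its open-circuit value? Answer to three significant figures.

12.4 %

The divider's output (Thévenin) resistance is R_A‖R_B = 387.8 Ω.
Fractional drop under load = R_th/(R_th + R_L) = 387.8 / (387.8 + 2730) = 0.1244.
So the output falls by 12.4 %.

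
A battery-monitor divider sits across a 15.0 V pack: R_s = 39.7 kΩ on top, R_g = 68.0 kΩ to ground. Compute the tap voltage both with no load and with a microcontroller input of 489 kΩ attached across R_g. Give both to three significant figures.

Unloaded: 9.47 V; loaded: 9.01 V

Open-circuit: V = 15.0 × 68.0/(39.7 + 68.0) = 9.47 V.
With the load, R_g becomes R_g‖R_L = 59.70 kΩ, so V = 15.0 × 59.70/99.40 = 9.01 V.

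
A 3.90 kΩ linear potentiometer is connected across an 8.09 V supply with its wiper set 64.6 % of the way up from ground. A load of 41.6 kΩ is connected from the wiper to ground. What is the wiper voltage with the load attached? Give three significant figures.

V ≈ 5.12 V

The wiper splits the pot into (1−α)R = 1.381 kΩ above and αR = 2.519 kΩ below.
Lower section ‖ load = 2.376 kΩ.
V_wiper = 8.09 × 2.376/(1.381 + 2.376) = 5.12 V.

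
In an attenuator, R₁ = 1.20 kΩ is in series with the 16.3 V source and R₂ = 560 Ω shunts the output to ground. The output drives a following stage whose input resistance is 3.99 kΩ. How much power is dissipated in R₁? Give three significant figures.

Total resistance from the source is R₁ + (R₂‖R_L) = 1691 Ω, so I = 16.3/1691 Ω = 9.639 mA.
P = I²·R₁ = (9.639 mA)² × 1.20 kΩ = 111 mW.

P ≈ 111 mW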